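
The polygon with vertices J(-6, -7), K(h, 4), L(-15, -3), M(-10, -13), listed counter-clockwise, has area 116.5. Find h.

10

Write out the shoelace sum; only the two edges meeting at K involve h:
2·Area = [((-6)·4 − h·(-7)) + (h·(-3) − (-15)·4)] + 157
       = 4·h + 193 = 233
⇒ h = 10.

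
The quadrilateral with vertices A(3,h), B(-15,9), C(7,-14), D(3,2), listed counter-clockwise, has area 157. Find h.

5

Write out the shoelace sum; only the two edges meeting at A involve h:
2·Area = [(3·h − 3·2) + (3·9 − (-15)·h)] + 203
       = 18·h + 224 = 314
⇒ h = 5.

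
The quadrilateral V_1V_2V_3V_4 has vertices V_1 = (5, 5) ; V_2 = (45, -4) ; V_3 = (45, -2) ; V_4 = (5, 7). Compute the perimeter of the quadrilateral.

86

|V_1V_2| = √((40)² + (-9)²) = √1681 = 41
|V_2V_3| = √((0)² + (2)²) = √4 = 2
|V_3V_4| = √((-40)² + (9)²) = √1681 = 41
|V_4V_1| = √((0)² + (-2)²) = √4 = 2
Perimeter = 41 + 2 + 41 + 2 = 86.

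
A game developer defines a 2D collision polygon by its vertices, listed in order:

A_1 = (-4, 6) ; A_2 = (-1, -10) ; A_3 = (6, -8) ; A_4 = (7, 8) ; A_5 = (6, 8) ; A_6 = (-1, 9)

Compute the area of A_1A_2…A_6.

Σ = (46) + (68) + (104) + (8) + (62) + (30) = 318
Area = |Σ|/2 = 159.

159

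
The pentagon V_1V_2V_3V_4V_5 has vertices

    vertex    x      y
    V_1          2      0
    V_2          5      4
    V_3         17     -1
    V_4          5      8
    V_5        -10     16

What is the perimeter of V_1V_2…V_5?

|V_1V_2| = √((3)² + (4)²) = √25 = 5
|V_2V_3| = √((12)² + (-5)²) = √169 = 13
|V_3V_4| = √((-12)² + (9)²) = √225 = 15
|V_4V_5| = √((-15)² + (8)²) = √289 = 17
|V_5V_1| = √((12)² + (-16)²) = √400 = 20
Perimeter = 5 + 13 + 15 + 17 + 20 = 70.

70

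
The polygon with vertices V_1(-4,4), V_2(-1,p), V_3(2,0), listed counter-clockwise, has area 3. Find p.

1

The doubled signed area Σ (x_i y_{i+1} − x_{i+1} y_i) is linear in p.
With p=0 it equals 12; the coefficient of p is -6 (from the two edges through V_2).
So -6·p + 12 = 2·3 = 6 ⇒ p = 1.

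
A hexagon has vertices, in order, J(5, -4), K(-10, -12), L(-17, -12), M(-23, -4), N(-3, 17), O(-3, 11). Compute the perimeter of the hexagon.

|JK| = √((-15)² + (-8)²) = √289 = 17
|KL| = √((-7)² + (0)²) = √49 = 7
|LM| = √((-6)² + (8)²) = √100 = 10
|MN| = √((20)² + (21)²) = √841 = 29
|NO| = √((0)² + (-6)²) = √36 = 6
|OJ| = √((8)² + (-15)²) = √289 = 17
Perimeter = 17 + 7 + 10 + 29 + 6 + 17 = 86.

86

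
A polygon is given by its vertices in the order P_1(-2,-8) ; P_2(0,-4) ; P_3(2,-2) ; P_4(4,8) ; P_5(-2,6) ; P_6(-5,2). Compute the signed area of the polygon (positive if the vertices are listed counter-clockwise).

Apply Gauss's area formula: 2A = Σ (x_i·y_{i+1} − x_{i+1}·y_i), indices taken mod 6.
Σ = (8) + (8) + (24) + (40) + (26) + (44) = 150
Signed area = Σ/2 = 75 (positive ⇒ counter-clockwise traversal).

75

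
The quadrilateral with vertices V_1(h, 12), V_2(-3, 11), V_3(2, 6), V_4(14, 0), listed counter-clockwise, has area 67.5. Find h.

The doubled signed area Σ (x_i y_{i+1} − x_{i+1} y_i) is linear in h.
With h=0 it equals 80; the coefficient of h is 11 (from the two edges through V_1).
So 11·h + 80 = 2·67.5 = 135 ⇒ h = 5.

5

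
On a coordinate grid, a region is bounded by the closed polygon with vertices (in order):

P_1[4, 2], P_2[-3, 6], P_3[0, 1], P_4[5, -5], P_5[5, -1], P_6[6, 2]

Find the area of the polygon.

Cross-terms: 30, -3, -5, 20, 16, 4  ⇒  Σ = 62
Area = |Σ|/2 = 31.

31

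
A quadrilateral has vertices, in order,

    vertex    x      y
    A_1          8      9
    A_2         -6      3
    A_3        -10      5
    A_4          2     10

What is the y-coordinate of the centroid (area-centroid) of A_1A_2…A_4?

Apply Gauss's area formula. First the cross-terms c_i = x_i·y_{i+1} − x_{i+1}·y_i:
  78, 0, -110, -62  ⇒  2A = -94, A = -47.
Then Σ (y_i + y_{i+1})·c_i = -1892, so ȳ = -1892 / (6·(-47)) = 946/141.

946/141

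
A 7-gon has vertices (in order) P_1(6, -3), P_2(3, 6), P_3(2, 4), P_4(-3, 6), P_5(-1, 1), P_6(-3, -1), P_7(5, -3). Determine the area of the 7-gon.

Apply Gauss's area formula: 2A = Σ (x_i·y_{i+1} − x_{i+1}·y_i), indices taken mod 7.
Σ = (45) + (0) + (24) + (3) + (4) + (14) + (3) = 93
Area = |Σ|/2 = 46.5.

46.5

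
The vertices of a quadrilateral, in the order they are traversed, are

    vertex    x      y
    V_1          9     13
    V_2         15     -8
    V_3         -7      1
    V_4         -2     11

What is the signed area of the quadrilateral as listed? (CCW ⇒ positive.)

V_1→V_2: (9)(-8) − (15)(13) = -267
V_2→V_3: (15)(1) − (-7)(-8) = -41
V_3→V_4: (-7)(11) − (-2)(1) = -75
V_4→V_1: (-2)(13) − (9)(11) = -125
Σ = -508
Signed area = Σ/2 = -254 (negative ⇒ clockwise traversal).

-254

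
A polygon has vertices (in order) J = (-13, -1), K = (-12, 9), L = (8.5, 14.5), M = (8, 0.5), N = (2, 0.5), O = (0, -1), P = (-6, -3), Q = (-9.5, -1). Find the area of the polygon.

Apply the shoelace (surveyor's) formula: 2A = Σ (x_i·y_{i+1} − x_{i+1}·y_i), indices taken mod 8.
Σ = (-129) + (-250.5) + (-111.75) + (3) + (-2) + (-6) + (-22.5) + (-3.5) = -522.25
Area = |Σ|/2 = 261.125.

261.125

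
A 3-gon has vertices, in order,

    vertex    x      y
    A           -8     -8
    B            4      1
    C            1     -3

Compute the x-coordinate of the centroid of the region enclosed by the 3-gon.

Apply the shoelace (surveyor's) formula. First the cross-terms c_i = x_i·y_{i+1} − x_{i+1}·y_i:
  24, -13, -32  ⇒  2A = -21, A = -10.5.
Then Σ (x_i + x_{i+1})·c_i = 63, so x̄ = 63 / (6·(-10.5)) = -1.

-1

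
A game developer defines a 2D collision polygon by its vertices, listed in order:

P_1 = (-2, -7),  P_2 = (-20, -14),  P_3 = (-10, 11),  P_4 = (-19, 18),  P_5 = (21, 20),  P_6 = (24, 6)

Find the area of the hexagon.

855.5

Apply the shoelace formula: 2A = Σ (x_i·y_{i+1} − x_{i+1}·y_i), indices taken mod 6.
Cross-terms: -112, -360, 29, -758, -354, -156  ⇒  Σ = -1711
Area = |Σ|/2 = 855.5.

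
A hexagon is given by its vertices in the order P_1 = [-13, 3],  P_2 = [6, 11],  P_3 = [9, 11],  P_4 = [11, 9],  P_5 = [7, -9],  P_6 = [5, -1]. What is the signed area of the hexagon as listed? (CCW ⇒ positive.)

Σ = (-161) + (-33) + (-40) + (-162) + (38) + (2) = -356
Signed area = Σ/2 = -178 (negative ⇒ clockwise traversal).

-178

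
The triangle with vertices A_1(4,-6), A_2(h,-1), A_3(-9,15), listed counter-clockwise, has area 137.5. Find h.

14

The doubled signed area Σ (x_i y_{i+1} − x_{i+1} y_i) is linear in h.
With h=0 it equals -19; the coefficient of h is 21 (from the two edges through A_2).
So 21·h + -19 = 2·137.5 = 275 ⇒ h = 14.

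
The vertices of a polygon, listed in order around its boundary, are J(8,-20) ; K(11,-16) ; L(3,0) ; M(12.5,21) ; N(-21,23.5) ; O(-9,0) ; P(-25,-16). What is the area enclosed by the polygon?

960.625

Apply the shoelace (surveyor's) formula: 2A = Σ (x_i·y_{i+1} − x_{i+1}·y_i), indices taken mod 7.
J→K: (8)(-16) − (11)(-20) = 92
K→L: (11)(0) − (3)(-16) = 48
L→M: (3)(21) − (12.5)(0) = 63
M→N: (12.5)(23.5) − (-21)(21) = 734.75
N→O: (-21)(0) − (-9)(23.5) = 211.5
O→P: (-9)(-16) − (-25)(0) = 144
P→J: (-25)(-20) − (8)(-16) = 628
Σ = 1921.25
Area = |Σ|/2 = 960.625.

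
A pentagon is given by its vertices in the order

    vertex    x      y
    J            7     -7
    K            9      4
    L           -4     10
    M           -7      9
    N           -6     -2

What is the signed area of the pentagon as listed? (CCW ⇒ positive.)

Apply the shoelace (surveyor's) formula: 2A = Σ (x_i·y_{i+1} − x_{i+1}·y_i), indices taken mod 5.
Σ = (91) + (106) + (34) + (68) + (56) = 355
Signed area = Σ/2 = 177.5 (positive ⇒ counter-clockwise traversal).

177.5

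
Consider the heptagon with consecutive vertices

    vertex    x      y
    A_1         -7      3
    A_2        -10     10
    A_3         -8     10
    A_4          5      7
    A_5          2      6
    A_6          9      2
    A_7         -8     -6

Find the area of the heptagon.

152

Apply the surveyor's formula: 2A = Σ (x_i·y_{i+1} − x_{i+1}·y_i), indices taken mod 7.
Σ = (-40) + (-20) + (-106) + (16) + (-50) + (-38) + (-66) = -304
Area = |Σ|/2 = 152.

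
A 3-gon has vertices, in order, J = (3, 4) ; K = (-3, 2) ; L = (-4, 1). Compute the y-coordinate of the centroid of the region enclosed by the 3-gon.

Apply the shoelace (surveyor's) formula. First the cross-terms c_i = x_i·y_{i+1} − x_{i+1}·y_i:
  18, 5, -19  ⇒  2A = 4, A = 2.
Then Σ (y_i + y_{i+1})·c_i = 28, so ȳ = 28 / (6·2) = 7/3.

7/3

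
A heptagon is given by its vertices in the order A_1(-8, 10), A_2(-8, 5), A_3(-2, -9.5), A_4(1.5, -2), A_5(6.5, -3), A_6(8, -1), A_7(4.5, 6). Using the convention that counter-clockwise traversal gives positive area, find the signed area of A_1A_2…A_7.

Apply the surveyor's formula: 2A = Σ (x_i·y_{i+1} − x_{i+1}·y_i), indices taken mod 7.
Σ = (40) + (86) + (18.25) + (8.5) + (17.5) + (52.5) + (93) = 315.75
Signed area = Σ/2 = 157.875 (positive ⇒ counter-clockwise traversal).

157.875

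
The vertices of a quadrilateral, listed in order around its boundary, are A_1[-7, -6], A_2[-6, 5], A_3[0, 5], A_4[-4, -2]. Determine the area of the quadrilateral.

Apply the surveyor's formula: 2A = Σ (x_i·y_{i+1} − x_{i+1}·y_i), indices taken mod 4.
Cross-terms: -71, -30, 20, 10  ⇒  Σ = -71
Area = |Σ|/2 = 35.5.

35.5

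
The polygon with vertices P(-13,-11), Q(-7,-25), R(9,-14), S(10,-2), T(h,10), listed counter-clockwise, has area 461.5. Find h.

0

The doubled signed area Σ (x_i y_{i+1} − x_{i+1} y_i) is linear in h.
With h=0 it equals 923; the coefficient of h is -9 (from the two edges through T).
So -9·h + 923 = 2·461.5 = 923 ⇒ h = 0.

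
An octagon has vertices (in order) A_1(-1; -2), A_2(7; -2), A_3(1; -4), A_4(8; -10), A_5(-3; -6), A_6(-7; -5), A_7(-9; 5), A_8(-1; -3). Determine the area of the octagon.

Apply Gauss's area formula: 2A = Σ (x_i·y_{i+1} − x_{i+1}·y_i), indices taken mod 8.
Σ = (16) + (-26) + (22) + (-78) + (-27) + (-80) + (32) + (-1) = -142
Area = |Σ|/2 = 71.

71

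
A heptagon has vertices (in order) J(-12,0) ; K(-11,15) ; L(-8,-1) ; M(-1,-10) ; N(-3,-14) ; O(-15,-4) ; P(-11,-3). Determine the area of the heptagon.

Apply the shoelace (surveyor's) formula: 2A = Σ (x_i·y_{i+1} − x_{i+1}·y_i), indices taken mod 7.
Cross-terms: -180, 131, 79, -16, -198, 1, -36  ⇒  Σ = -219
Area = |Σ|/2 = 109.5.

109.5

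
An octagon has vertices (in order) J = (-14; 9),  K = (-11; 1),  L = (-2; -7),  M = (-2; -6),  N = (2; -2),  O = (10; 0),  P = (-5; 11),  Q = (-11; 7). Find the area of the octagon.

Apply Gauss's area formula: 2A = Σ (x_i·y_{i+1} − x_{i+1}·y_i), indices taken mod 8.
Σ = (85) + (79) + (-2) + (16) + (20) + (110) + (86) + (-1) = 393
Area = |Σ|/2 = 196.5.

196.5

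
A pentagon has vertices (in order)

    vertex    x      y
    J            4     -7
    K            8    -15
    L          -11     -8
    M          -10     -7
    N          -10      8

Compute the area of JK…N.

174

Apply Gauss's area formula: 2A = Σ (x_i·y_{i+1} − x_{i+1}·y_i), indices taken mod 5.
J→K: (4)(-15) − (8)(-7) = -4
K→L: (8)(-8) − (-11)(-15) = -229
L→M: (-11)(-7) − (-10)(-8) = -3
M→N: (-10)(8) − (-10)(-7) = -150
N→J: (-10)(-7) − (4)(8) = 38
Σ = -348
Area = |Σ|/2 = 174.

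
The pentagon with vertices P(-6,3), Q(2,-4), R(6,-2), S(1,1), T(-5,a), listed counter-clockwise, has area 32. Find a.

4

Write out the shoelace sum; only the two edges meeting at T involve a:
2·Area = [(1·a − (-5)·1) + ((-5)·3 − (-6)·a)] + 46
       = 7·a + 36 = 64
⇒ a = 4.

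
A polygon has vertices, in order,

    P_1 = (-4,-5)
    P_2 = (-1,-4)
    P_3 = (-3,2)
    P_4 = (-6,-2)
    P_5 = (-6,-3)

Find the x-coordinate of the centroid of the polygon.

Apply the shoelace formula. First the cross-terms c_i = x_i·y_{i+1} − x_{i+1}·y_i:
  11, -14, 18, 6, 18  ⇒  2A = 39, A = 19.5.
Then Σ (x_i + x_{i+1})·c_i = -413, so x̄ = -413 / (6·19.5) = -413/117.

-413/117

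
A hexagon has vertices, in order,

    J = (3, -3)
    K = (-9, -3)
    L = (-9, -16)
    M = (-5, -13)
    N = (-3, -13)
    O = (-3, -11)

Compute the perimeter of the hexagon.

44

|JK| = √((-12)² + (0)²) = √144 = 12
|KL| = √((0)² + (-13)²) = √169 = 13
|LM| = √((4)² + (3)²) = √25 = 5
|MN| = √((2)² + (0)²) = √4 = 2
|NO| = √((0)² + (2)²) = √4 = 2
|OJ| = √((6)² + (8)²) = √100 = 10
Perimeter = 12 + 13 + 5 + 2 + 2 + 10 = 44.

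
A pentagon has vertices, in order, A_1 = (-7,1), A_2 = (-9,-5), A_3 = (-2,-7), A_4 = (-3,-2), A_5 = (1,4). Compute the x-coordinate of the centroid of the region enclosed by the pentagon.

-452/99

Apply the shoelace formula. First the cross-terms c_i = x_i·y_{i+1} − x_{i+1}·y_i:
  44, 53, -17, -10, 29  ⇒  2A = 99, A = 49.5.
Then Σ (x_i + x_{i+1})·c_i = -1356, so x̄ = -1356 / (6·49.5) = -452/99.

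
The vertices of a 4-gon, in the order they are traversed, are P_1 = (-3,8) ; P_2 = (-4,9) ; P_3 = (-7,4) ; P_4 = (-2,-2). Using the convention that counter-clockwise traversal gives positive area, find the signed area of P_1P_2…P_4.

26

Apply Gauss's area formula: 2A = Σ (x_i·y_{i+1} − x_{i+1}·y_i), indices taken mod 4.
P_1→P_2: (-3)(9) − (-4)(8) = 5
P_2→P_3: (-4)(4) − (-7)(9) = 47
P_3→P_4: (-7)(-2) − (-2)(4) = 22
P_4→P_1: (-2)(8) − (-3)(-2) = -22
Σ = 52
Signed area = Σ/2 = 26 (positive ⇒ counter-clockwise traversal).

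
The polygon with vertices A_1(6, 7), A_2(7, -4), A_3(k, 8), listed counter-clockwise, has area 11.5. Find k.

8

Write out the shoelace sum; only the two edges meeting at A_3 involve k:
2·Area = [(7·8 − k·(-4)) + (k·7 − 6·8)] + -73
       = 11·k + -65 = 23
⇒ k = 8.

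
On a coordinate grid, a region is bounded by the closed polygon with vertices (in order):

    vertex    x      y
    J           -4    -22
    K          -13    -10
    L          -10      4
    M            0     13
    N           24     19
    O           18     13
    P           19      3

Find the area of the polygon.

734.5

Apply the shoelace (surveyor's) formula: 2A = Σ (x_i·y_{i+1} − x_{i+1}·y_i), indices taken mod 7.
Σ = (-246) + (-152) + (-130) + (-312) + (-30) + (-193) + (-406) = -1469
Area = |Σ|/2 = 734.5.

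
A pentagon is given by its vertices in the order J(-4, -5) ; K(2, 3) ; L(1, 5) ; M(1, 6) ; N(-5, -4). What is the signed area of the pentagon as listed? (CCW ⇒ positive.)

20.5

Σ = (-2) + (7) + (1) + (26) + (9) = 41
Signed area = Σ/2 = 20.5 (positive ⇒ counter-clockwise traversal).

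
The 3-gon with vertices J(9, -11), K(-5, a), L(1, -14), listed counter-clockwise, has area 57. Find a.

-2

The doubled signed area Σ (x_i y_{i+1} − x_{i+1} y_i) is linear in a.
With a=0 it equals 130; the coefficient of a is 8 (from the two edges through K).
So 8·a + 130 = 2·57 = 114 ⇒ a = -2.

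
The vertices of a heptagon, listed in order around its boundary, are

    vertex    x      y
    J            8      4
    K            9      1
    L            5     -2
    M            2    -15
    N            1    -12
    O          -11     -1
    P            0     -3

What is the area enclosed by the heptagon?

J→K: (8)(1) − (9)(4) = -28
K→L: (9)(-2) − (5)(1) = -23
L→M: (5)(-15) − (2)(-2) = -71
M→N: (2)(-12) − (1)(-15) = -9
N→O: (1)(-1) − (-11)(-12) = -133
O→P: (-11)(-3) − (0)(-1) = 33
P→J: (0)(4) − (8)(-3) = 24
Σ = -207
Area = |Σ|/2 = 103.5.

103.5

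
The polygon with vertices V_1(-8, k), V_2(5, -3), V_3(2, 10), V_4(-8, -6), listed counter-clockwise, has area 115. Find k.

-10

The doubled signed area Σ (x_i y_{i+1} − x_{i+1} y_i) is linear in k.
With k=0 it equals 100; the coefficient of k is -13 (from the two edges through V_1).
So -13·k + 100 = 2·115 = 230 ⇒ k = -10.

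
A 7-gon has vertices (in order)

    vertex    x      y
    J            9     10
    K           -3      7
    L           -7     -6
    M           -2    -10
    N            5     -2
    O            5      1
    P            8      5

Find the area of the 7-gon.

169.5

J→K: (9)(7) − (-3)(10) = 93
K→L: (-3)(-6) − (-7)(7) = 67
L→M: (-7)(-10) − (-2)(-6) = 58
M→N: (-2)(-2) − (5)(-10) = 54
N→O: (5)(1) − (5)(-2) = 15
O→P: (5)(5) − (8)(1) = 17
P→J: (8)(10) − (9)(5) = 35
Σ = 339
Area = |Σ|/2 = 169.5.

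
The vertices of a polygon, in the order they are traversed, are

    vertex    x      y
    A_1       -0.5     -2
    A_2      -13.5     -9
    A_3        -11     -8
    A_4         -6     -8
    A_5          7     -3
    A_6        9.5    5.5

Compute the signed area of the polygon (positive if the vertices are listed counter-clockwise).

Apply the shoelace (surveyor's) formula: 2A = Σ (x_i·y_{i+1} − x_{i+1}·y_i), indices taken mod 6.
Σ = (-22.5) + (9) + (40) + (74) + (67) + (-16.25) = 151.25
Signed area = Σ/2 = 75.625 (positive ⇒ counter-clockwise traversal).

75.625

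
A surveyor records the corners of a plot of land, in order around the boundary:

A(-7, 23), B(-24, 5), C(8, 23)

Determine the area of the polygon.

Apply the surveyor's formula: 2A = Σ (x_i·y_{i+1} − x_{i+1}·y_i), indices taken mod 3.
A→B: (-7)(5) − (-24)(23) = 517
B→C: (-24)(23) − (8)(5) = -592
C→A: (8)(23) − (-7)(23) = 345
Σ = 270
Area = |Σ|/2 = 135.

135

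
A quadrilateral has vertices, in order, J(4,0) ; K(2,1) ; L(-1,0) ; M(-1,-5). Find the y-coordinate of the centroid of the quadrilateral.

Apply the shoelace (surveyor's) formula. First the cross-terms c_i = x_i·y_{i+1} − x_{i+1}·y_i:
  4, 1, 5, 20  ⇒  2A = 30, A = 15.
Then Σ (y_i + y_{i+1})·c_i = -120, so ȳ = -120 / (6·15) = -4/3.

-4/3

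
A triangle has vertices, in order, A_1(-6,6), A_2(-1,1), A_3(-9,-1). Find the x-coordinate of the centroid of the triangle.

Apply Gauss's area formula. First the cross-terms c_i = x_i·y_{i+1} − x_{i+1}·y_i:
  0, 10, -60  ⇒  2A = -50, A = -25.
Then Σ (x_i + x_{i+1})·c_i = 800, so x̄ = 800 / (6·(-25)) = -16/3.

-16/3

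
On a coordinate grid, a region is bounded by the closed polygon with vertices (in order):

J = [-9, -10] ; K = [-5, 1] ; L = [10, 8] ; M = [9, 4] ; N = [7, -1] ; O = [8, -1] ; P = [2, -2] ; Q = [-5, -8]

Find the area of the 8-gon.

Apply the surveyor's formula: 2A = Σ (x_i·y_{i+1} − x_{i+1}·y_i), indices taken mod 8.
Σ = (-59) + (-50) + (-32) + (-37) + (1) + (-14) + (-26) + (-22) = -239
Area = |Σ|/2 = 119.5.

119.5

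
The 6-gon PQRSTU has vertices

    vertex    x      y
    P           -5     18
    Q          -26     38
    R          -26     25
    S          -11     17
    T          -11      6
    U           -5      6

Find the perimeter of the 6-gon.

|PQ| = √((-21)² + (20)²) = √841 = 29
|QR| = √((0)² + (-13)²) = √169 = 13
|RS| = √((15)² + (-8)²) = √289 = 17
|ST| = √((0)² + (-11)²) = √121 = 11
|TU| = √((6)² + (0)²) = √36 = 6
|UP| = √((0)² + (12)²) = √144 = 12
Perimeter = 29 + 13 + 17 + 11 + 6 + 12 = 88.

88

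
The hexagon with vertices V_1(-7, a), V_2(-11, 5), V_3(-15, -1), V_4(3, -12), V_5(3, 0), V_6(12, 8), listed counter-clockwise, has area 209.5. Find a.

The doubled signed area Σ (x_i y_{i+1} − x_{i+1} y_i) is linear in a.
With a=0 it equals 350; the coefficient of a is 23 (from the two edges through V_1).
So 23·a + 350 = 2·209.5 = 419 ⇒ a = 3.

3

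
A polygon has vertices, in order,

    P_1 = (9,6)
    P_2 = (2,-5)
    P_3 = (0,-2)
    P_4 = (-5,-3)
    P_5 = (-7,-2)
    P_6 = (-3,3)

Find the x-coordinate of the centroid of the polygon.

Apply the shoelace formula. First the cross-terms c_i = x_i·y_{i+1} − x_{i+1}·y_i:
  -57, -4, -10, -11, -27, -45  ⇒  2A = -154, A = -77.
Then Σ (x_i + x_{i+1})·c_i = -453, so x̄ = -453 / (6·(-77)) = 151/154.

151/154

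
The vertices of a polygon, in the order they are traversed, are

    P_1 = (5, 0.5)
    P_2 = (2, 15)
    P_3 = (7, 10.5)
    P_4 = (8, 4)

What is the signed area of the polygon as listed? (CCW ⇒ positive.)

Cross-terms: 74, -84, -56, -16  ⇒  Σ = -82
Signed area = Σ/2 = -41 (negative ⇒ clockwise traversal).

-41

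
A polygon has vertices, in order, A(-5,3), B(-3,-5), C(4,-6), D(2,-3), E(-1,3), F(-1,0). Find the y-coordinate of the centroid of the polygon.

Apply Gauss's area formula. First the cross-terms c_i = x_i·y_{i+1} − x_{i+1}·y_i:
  34, 38, 0, 3, 3, -3  ⇒  2A = 75, A = 37.5.
Then Σ (y_i + y_{i+1})·c_i = -486, so ȳ = -486 / (6·37.5) = -2.16.

-2.16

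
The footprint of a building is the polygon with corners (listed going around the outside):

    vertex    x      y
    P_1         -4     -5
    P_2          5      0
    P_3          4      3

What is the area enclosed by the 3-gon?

16

P_1→P_2: (-4)(0) − (5)(-5) = 25
P_2→P_3: (5)(3) − (4)(0) = 15
P_3→P_1: (4)(-5) − (-4)(3) = -8
Σ = 32
Area = |Σ|/2 = 16.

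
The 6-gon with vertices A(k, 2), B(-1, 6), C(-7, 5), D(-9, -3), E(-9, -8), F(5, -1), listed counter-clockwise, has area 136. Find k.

9

The doubled signed area Σ (x_i y_{i+1} − x_{i+1} y_i) is linear in k.
With k=0 it equals 209; the coefficient of k is 7 (from the two edges through A).
So 7·k + 209 = 2·136 = 272 ⇒ k = 9.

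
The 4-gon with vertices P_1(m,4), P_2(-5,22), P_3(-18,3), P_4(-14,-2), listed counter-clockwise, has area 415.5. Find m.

The doubled signed area Σ (x_i y_{i+1} − x_{i+1} y_i) is linear in m.
With m=0 it equals 423; the coefficient of m is 24 (from the two edges through P_1).
So 24·m + 423 = 2·415.5 = 831 ⇒ m = 17.

17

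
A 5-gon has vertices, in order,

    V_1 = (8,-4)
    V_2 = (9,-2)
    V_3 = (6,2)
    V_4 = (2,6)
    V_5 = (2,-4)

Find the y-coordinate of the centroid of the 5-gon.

Apply the shoelace formula. First the cross-terms c_i = x_i·y_{i+1} − x_{i+1}·y_i:
  20, 30, 32, -20, 24  ⇒  2A = 86, A = 43.
Then Σ (y_i + y_{i+1})·c_i = -96, so ȳ = -96 / (6·43) = -16/43.

-16/43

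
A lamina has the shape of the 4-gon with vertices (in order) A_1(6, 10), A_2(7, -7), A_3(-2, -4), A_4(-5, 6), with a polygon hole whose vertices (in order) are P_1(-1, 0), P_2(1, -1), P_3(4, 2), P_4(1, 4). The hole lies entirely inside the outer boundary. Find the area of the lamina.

123.5

Outer boundary:
Apply the shoelace formula: 2A = Σ (x_i·y_{i+1} − x_{i+1}·y_i), indices taken mod 4.
Cross-terms: -112, -42, -32, -86  ⇒  Σ = -272
Area = |Σ|/2 = 136.
Hole:
Apply the surveyor's formula: 2A = Σ (x_i·y_{i+1} − x_{i+1}·y_i), indices taken mod 4.
Cross-terms: 1, 6, 14, 4  ⇒  Σ = 25
Area = |Σ|/2 = 12.5.
Net area = 136 − 12.5 = 123.5.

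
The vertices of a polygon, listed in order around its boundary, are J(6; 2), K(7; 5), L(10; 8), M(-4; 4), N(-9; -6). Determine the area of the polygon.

Apply Gauss's area formula: 2A = Σ (x_i·y_{i+1} − x_{i+1}·y_i), indices taken mod 5.
J→K: (6)(5) − (7)(2) = 16
K→L: (7)(8) − (10)(5) = 6
L→M: (10)(4) − (-4)(8) = 72
M→N: (-4)(-6) − (-9)(4) = 60
N→J: (-9)(2) − (6)(-6) = 18
Σ = 172
Area = |Σ|/2 = 86.

86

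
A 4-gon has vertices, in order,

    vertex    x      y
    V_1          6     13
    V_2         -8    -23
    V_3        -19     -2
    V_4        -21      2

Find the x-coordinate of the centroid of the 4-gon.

Apply the shoelace (surveyor's) formula. First the cross-terms c_i = x_i·y_{i+1} − x_{i+1}·y_i:
  -34, -421, -80, -285  ⇒  2A = -820, A = -410.
Then Σ (x_i + x_{i+1})·c_i = 18910, so x̄ = 18910 / (6·(-410)) = -1891/246.

-1891/246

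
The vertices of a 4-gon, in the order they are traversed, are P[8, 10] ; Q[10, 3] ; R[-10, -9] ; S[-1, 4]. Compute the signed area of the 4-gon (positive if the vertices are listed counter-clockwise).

-113.5

Apply the shoelace formula: 2A = Σ (x_i·y_{i+1} − x_{i+1}·y_i), indices taken mod 4.
Cross-terms: -76, -60, -49, -42  ⇒  Σ = -227
Signed area = Σ/2 = -113.5 (negative ⇒ clockwise traversal).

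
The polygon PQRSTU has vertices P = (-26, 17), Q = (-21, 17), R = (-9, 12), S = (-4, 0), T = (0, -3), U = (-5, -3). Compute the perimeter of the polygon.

70

|PQ| = √((5)² + (0)²) = √25 = 5
|QR| = √((12)² + (-5)²) = √169 = 13
|RS| = √((5)² + (-12)²) = √169 = 13
|ST| = √((4)² + (-3)²) = √25 = 5
|TU| = √((-5)² + (0)²) = √25 = 5
|UP| = √((-21)² + (20)²) = √841 = 29
Perimeter = 5 + 13 + 13 + 5 + 5 + 29 = 70.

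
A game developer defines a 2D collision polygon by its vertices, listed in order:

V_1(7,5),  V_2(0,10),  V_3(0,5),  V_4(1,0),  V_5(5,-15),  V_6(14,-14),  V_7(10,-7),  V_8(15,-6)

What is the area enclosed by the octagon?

Apply the surveyor's formula: 2A = Σ (x_i·y_{i+1} − x_{i+1}·y_i), indices taken mod 8.
Cross-terms: 70, 0, -5, -15, 140, 42, 45, 117  ⇒  Σ = 394
Area = |Σ|/2 = 197.

197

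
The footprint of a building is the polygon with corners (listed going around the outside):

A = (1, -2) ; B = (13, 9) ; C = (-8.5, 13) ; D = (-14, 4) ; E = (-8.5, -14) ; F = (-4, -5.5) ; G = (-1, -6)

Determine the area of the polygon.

337.875

Apply the surveyor's formula: 2A = Σ (x_i·y_{i+1} − x_{i+1}·y_i), indices taken mod 7.
A→B: (1)(9) − (13)(-2) = 35
B→C: (13)(13) − (-8.5)(9) = 245.5
C→D: (-8.5)(4) − (-14)(13) = 148
D→E: (-14)(-14) − (-8.5)(4) = 230
E→F: (-8.5)(-5.5) − (-4)(-14) = -9.25
F→G: (-4)(-6) − (-1)(-5.5) = 18.5
G→A: (-1)(-2) − (1)(-6) = 8
Σ = 675.75
Area = |Σ|/2 = 337.875.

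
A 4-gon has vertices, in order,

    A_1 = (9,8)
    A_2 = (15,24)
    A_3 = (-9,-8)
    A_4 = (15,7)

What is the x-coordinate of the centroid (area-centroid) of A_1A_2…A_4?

5

Apply the shoelace formula. First the cross-terms c_i = x_i·y_{i+1} − x_{i+1}·y_i:
  96, 96, 57, 57  ⇒  2A = 306, A = 153.
Then Σ (x_i + x_{i+1})·c_i = 4590, so x̄ = 4590 / (6·153) = 5.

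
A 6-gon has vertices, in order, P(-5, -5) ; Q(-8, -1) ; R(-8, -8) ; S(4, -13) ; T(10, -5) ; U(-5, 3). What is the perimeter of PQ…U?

|PQ| = √((-3)² + (4)²) = √25 = 5
|QR| = √((0)² + (-7)²) = √49 = 7
|RS| = √((12)² + (-5)²) = √169 = 13
|ST| = √((6)² + (8)²) = √100 = 10
|TU| = √((-15)² + (8)²) = √289 = 17
|UP| = √((0)² + (-8)²) = √64 = 8
Perimeter = 5 + 7 + 13 + 10 + 17 + 8 = 60.

60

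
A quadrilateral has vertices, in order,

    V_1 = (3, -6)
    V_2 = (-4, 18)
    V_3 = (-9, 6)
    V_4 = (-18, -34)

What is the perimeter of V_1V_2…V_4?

114

|V_1V_2| = √((-7)² + (24)²) = √625 = 25
|V_2V_3| = √((-5)² + (-12)²) = √169 = 13
|V_3V_4| = √((-9)² + (-40)²) = √1681 = 41
|V_4V_1| = √((21)² + (28)²) = √1225 = 35
Perimeter = 25 + 13 + 41 + 35 = 114.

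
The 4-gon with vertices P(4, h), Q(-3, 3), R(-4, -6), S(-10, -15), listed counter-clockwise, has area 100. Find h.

-14

The doubled signed area Σ (x_i y_{i+1} − x_{i+1} y_i) is linear in h.
With h=0 it equals 102; the coefficient of h is -7 (from the two edges through P).
So -7·h + 102 = 2·100 = 200 ⇒ h = -14.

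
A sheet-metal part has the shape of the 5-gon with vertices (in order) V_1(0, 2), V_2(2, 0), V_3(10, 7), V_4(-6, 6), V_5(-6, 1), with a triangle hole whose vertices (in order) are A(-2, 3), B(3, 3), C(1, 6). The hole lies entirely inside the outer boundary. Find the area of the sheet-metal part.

Outer boundary:
Σ = (-4) + (14) + (102) + (30) + (-12) = 130
Area = |Σ|/2 = 65.
Hole:
Apply the surveyor's formula: 2A = Σ (x_i·y_{i+1} − x_{i+1}·y_i), indices taken mod 3.
Σ = (-15) + (15) + (15) = 15
Area = |Σ|/2 = 7.5.
Net area = 65 − 7.5 = 57.5.

57.5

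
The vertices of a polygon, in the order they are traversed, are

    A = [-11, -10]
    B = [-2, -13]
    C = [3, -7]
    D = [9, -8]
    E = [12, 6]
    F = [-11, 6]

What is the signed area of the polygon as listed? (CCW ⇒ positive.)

339.5

A→B: (-11)(-13) − (-2)(-10) = 123
B→C: (-2)(-7) − (3)(-13) = 53
C→D: (3)(-8) − (9)(-7) = 39
D→E: (9)(6) − (12)(-8) = 150
E→F: (12)(6) − (-11)(6) = 138
F→A: (-11)(-10) − (-11)(6) = 176
Σ = 679
Signed area = Σ/2 = 339.5 (positive ⇒ counter-clockwise traversal).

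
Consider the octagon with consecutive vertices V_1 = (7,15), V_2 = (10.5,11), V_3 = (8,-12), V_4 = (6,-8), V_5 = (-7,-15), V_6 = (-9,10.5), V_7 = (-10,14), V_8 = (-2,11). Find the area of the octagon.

Σ = (-80.5) + (-214) + (8) + (-146) + (-208.5) + (-21) + (-82) + (-107) = -851
Area = |Σ|/2 = 425.5.

425.5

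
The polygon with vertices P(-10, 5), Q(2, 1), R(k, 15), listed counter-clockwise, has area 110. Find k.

15

Write out the shoelace sum; only the two edges meeting at R involve k:
2·Area = [(2·15 − k·1) + (k·5 − (-10)·15)] + -20
       = 4·k + 160 = 220
⇒ k = 15.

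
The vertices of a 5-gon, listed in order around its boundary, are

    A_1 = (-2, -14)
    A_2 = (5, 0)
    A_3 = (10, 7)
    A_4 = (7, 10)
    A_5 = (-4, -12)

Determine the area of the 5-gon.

Σ = (70) + (35) + (51) + (-44) + (32) = 144
Area = |Σ|/2 = 72.

72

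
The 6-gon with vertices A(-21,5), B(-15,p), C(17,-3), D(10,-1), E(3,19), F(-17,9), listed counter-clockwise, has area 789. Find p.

-21

Write out the shoelace sum; only the two edges meeting at B involve p:
2·Area = [((-21)·p − (-15)·5) + ((-15)·(-3) − 17·p)] + 660
       = -38·p + 780 = 1578
⇒ p = -21.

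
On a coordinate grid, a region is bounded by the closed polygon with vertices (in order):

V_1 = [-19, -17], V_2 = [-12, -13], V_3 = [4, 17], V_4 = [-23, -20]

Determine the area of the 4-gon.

Cross-terms: 43, -152, 311, 11  ⇒  Σ = 213
Area = |Σ|/2 = 106.5.

106.5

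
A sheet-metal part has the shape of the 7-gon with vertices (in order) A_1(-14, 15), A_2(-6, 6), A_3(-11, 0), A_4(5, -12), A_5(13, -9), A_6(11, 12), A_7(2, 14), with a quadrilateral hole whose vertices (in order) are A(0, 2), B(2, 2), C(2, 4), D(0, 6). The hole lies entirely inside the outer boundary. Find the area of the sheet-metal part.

457

Outer boundary:
Apply the shoelace (surveyor's) formula: 2A = Σ (x_i·y_{i+1} − x_{i+1}·y_i), indices taken mod 7.
A_1→A_2: (-14)(6) − (-6)(15) = 6
A_2→A_3: (-6)(0) − (-11)(6) = 66
A_3→A_4: (-11)(-12) − (5)(0) = 132
A_4→A_5: (5)(-9) − (13)(-12) = 111
A_5→A_6: (13)(12) − (11)(-9) = 255
A_6→A_7: (11)(14) − (2)(12) = 130
A_7→A_1: (2)(15) − (-14)(14) = 226
Σ = 926
Area = |Σ|/2 = 463.
Hole:
Cross-terms: -4, 4, 12, 0  ⇒  Σ = 12
Area = |Σ|/2 = 6.
Net area = 463 − 6 = 457.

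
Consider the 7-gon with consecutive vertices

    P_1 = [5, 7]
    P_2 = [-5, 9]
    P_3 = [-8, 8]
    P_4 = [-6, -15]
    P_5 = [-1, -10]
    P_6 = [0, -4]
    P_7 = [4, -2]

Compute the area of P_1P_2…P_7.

Apply Gauss's area formula: 2A = Σ (x_i·y_{i+1} − x_{i+1}·y_i), indices taken mod 7.
P_1→P_2: (5)(9) − (-5)(7) = 80
P_2→P_3: (-5)(8) − (-8)(9) = 32
P_3→P_4: (-8)(-15) − (-6)(8) = 168
P_4→P_5: (-6)(-10) − (-1)(-15) = 45
P_5→P_6: (-1)(-4) − (0)(-10) = 4
P_6→P_7: (0)(-2) − (4)(-4) = 16
P_7→P_1: (4)(7) − (5)(-2) = 38
Σ = 383
Area = |Σ|/2 = 191.5.

191.5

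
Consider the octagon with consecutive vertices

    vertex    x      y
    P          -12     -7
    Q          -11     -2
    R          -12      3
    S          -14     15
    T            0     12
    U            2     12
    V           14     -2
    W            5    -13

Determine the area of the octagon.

P→Q: (-12)(-2) − (-11)(-7) = -53
Q→R: (-11)(3) − (-12)(-2) = -57
R→S: (-12)(15) − (-14)(3) = -138
S→T: (-14)(12) − (0)(15) = -168
T→U: (0)(12) − (2)(12) = -24
U→V: (2)(-2) − (14)(12) = -172
V→W: (14)(-13) − (5)(-2) = -172
W→P: (5)(-7) − (-12)(-13) = -191
Σ = -975
Area = |Σ|/2 = 487.5.

487.5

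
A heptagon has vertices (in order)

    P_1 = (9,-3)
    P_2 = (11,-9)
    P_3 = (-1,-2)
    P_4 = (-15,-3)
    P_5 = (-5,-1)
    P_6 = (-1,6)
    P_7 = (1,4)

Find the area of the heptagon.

Apply the shoelace formula: 2A = Σ (x_i·y_{i+1} − x_{i+1}·y_i), indices taken mod 7.
Cross-terms: -48, -31, -27, 0, -31, -10, -39  ⇒  Σ = -186
Area = |Σ|/2 = 93.

93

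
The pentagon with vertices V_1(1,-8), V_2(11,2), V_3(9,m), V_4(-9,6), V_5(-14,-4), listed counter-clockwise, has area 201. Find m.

2

The doubled signed area Σ (x_i y_{i+1} − x_{i+1} y_i) is linear in m.
With m=0 it equals 362; the coefficient of m is 20 (from the two edges through V_3).
So 20·m + 362 = 2·201 = 402 ⇒ m = 2.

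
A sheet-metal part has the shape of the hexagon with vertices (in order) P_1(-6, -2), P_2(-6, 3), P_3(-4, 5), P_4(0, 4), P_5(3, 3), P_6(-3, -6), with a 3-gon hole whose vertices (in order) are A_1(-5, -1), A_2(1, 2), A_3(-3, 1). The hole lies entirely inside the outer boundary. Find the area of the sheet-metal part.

Outer boundary:
Apply Gauss's area formula: 2A = Σ (x_i·y_{i+1} − x_{i+1}·y_i), indices taken mod 6.
Σ = (-30) + (-18) + (-16) + (-12) + (-9) + (-30) = -115
Area = |Σ|/2 = 57.5.
Hole:
Apply Gauss's area formula: 2A = Σ (x_i·y_{i+1} − x_{i+1}·y_i), indices taken mod 3.
A_1→A_2: (-5)(2) − (1)(-1) = -9
A_2→A_3: (1)(1) − (-3)(2) = 7
A_3→A_1: (-3)(-1) − (-5)(1) = 8
Σ = 6
Area = |Σ|/2 = 3.
Net area = 57.5 − 3 = 54.5.

54.5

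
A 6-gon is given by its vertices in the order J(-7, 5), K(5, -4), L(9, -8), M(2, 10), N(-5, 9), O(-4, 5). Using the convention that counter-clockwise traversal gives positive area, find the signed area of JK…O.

Σ = (3) + (-4) + (106) + (68) + (11) + (15) = 199
Signed area = Σ/2 = 99.5 (positive ⇒ counter-clockwise traversal).

99.5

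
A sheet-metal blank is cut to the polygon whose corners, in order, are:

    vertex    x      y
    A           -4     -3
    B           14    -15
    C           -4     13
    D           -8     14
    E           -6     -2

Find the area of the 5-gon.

Apply Gauss's area formula: 2A = Σ (x_i·y_{i+1} − x_{i+1}·y_i), indices taken mod 5.
Σ = (102) + (122) + (48) + (100) + (10) = 382
Area = |Σ|/2 = 191.

191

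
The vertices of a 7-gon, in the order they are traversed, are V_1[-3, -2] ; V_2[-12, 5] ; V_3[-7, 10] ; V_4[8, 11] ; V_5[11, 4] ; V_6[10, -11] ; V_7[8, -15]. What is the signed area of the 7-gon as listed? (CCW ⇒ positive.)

Cross-terms: -39, -85, -157, -89, -161, -62, -61  ⇒  Σ = -654
Signed area = Σ/2 = -327 (negative ⇒ clockwise traversal).

-327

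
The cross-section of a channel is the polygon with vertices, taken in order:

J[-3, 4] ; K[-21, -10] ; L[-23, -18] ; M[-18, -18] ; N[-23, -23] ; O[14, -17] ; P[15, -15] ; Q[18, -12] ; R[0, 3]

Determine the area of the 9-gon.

Apply the shoelace formula: 2A = Σ (x_i·y_{i+1} − x_{i+1}·y_i), indices taken mod 9.
Σ = (114) + (148) + (90) + (0) + (713) + (45) + (90) + (54) + (9) = 1263
Area = |Σ|/2 = 631.5.

631.5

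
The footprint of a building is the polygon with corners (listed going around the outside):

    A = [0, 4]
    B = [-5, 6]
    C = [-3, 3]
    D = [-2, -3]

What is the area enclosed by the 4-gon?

15

Apply the shoelace (surveyor's) formula: 2A = Σ (x_i·y_{i+1} − x_{i+1}·y_i), indices taken mod 4.
Cross-terms: 20, 3, 15, -8  ⇒  Σ = 30
Area = |Σ|/2 = 15.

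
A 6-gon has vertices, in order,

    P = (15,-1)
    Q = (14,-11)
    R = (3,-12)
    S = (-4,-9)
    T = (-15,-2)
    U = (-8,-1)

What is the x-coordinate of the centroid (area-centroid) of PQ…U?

Apply the surveyor's formula. First the cross-terms c_i = x_i·y_{i+1} − x_{i+1}·y_i:
  -151, -135, -75, -127, -1, 23  ⇒  2A = -466, A = -233.
Then Σ (x_i + x_{i+1})·c_i = -4002, so x̄ = -4002 / (6·(-233)) = 667/233.

667/233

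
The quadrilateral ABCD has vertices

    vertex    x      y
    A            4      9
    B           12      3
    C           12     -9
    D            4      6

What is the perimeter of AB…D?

42

|AB| = √((8)² + (-6)²) = √100 = 10
|BC| = √((0)² + (-12)²) = √144 = 12
|CD| = √((-8)² + (15)²) = √289 = 17
|DA| = √((0)² + (3)²) = √9 = 3
Perimeter = 10 + 12 + 17 + 3 = 42.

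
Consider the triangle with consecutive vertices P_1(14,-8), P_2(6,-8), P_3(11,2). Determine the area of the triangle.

P_1→P_2: (14)(-8) − (6)(-8) = -64
P_2→P_3: (6)(2) − (11)(-8) = 100
P_3→P_1: (11)(-8) − (14)(2) = -116
Σ = -80
Area = |Σ|/2 = 40.

40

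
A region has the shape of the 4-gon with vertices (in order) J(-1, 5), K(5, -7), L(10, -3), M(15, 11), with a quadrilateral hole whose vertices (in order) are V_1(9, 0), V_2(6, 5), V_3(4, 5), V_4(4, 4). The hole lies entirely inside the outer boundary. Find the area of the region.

131.5

Outer boundary:
Apply Gauss's area formula: 2A = Σ (x_i·y_{i+1} − x_{i+1}·y_i), indices taken mod 4.
J→K: (-1)(-7) − (5)(5) = -18
K→L: (5)(-3) − (10)(-7) = 55
L→M: (10)(11) − (15)(-3) = 155
M→J: (15)(5) − (-1)(11) = 86
Σ = 278
Area = |Σ|/2 = 139.
Hole:
Σ = (45) + (10) + (-4) + (-36) = 15
Area = |Σ|/2 = 7.5.
Net area = 139 − 7.5 = 131.5.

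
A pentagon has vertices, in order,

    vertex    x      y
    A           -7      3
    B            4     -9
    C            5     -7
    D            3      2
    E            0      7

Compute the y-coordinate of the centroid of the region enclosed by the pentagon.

-18/169

Apply the surveyor's formula. First the cross-terms c_i = x_i·y_{i+1} − x_{i+1}·y_i:
  51, 17, 31, 21, 49  ⇒  2A = 169, A = 84.5.
Then Σ (y_i + y_{i+1})·c_i = -54, so ȳ = -54 / (6·84.5) = -18/169.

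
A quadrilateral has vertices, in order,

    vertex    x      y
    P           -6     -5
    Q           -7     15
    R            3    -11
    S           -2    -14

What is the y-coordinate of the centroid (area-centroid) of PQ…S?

Apply the shoelace formula. First the cross-terms c_i = x_i·y_{i+1} − x_{i+1}·y_i:
  -125, 32, -64, -74  ⇒  2A = -231, A = -115.5.
Then Σ (y_i + y_{i+1})·c_i = 1884, so ȳ = 1884 / (6·(-115.5)) = -628/231.

-628/231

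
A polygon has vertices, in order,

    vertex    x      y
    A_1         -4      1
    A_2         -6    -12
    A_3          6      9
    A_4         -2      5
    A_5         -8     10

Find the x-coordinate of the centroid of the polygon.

-233/129

Apply the surveyor's formula. First the cross-terms c_i = x_i·y_{i+1} − x_{i+1}·y_i:
  54, 18, 48, 20, 32  ⇒  2A = 172, A = 86.
Then Σ (x_i + x_{i+1})·c_i = -932, so x̄ = -932 / (6·86) = -233/129.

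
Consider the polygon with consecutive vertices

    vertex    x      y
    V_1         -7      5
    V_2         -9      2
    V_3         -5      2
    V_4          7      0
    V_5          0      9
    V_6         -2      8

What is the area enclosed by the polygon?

68

Cross-terms: 31, -8, -14, 63, 18, 46  ⇒  Σ = 136
Area = |Σ|/2 = 68.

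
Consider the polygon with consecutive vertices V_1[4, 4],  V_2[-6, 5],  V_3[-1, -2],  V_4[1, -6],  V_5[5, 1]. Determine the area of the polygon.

58

Apply the shoelace (surveyor's) formula: 2A = Σ (x_i·y_{i+1} − x_{i+1}·y_i), indices taken mod 5.
V_1→V_2: (4)(5) − (-6)(4) = 44
V_2→V_3: (-6)(-2) − (-1)(5) = 17
V_3→V_4: (-1)(-6) − (1)(-2) = 8
V_4→V_5: (1)(1) − (5)(-6) = 31
V_5→V_1: (5)(4) − (4)(1) = 16
Σ = 116
Area = |Σ|/2 = 58.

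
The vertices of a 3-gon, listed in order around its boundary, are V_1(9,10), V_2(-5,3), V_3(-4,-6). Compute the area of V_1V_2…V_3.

66.5

Σ = (77) + (42) + (14) = 133
Area = |Σ|/2 = 66.5.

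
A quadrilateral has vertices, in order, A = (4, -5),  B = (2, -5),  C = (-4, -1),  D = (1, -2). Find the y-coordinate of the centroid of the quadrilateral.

-46/15

Apply Gauss's area formula. First the cross-terms c_i = x_i·y_{i+1} − x_{i+1}·y_i:
  -10, -22, 9, 3  ⇒  2A = -20, A = -10.
Then Σ (y_i + y_{i+1})·c_i = 184, so ȳ = 184 / (6·(-10)) = -46/15.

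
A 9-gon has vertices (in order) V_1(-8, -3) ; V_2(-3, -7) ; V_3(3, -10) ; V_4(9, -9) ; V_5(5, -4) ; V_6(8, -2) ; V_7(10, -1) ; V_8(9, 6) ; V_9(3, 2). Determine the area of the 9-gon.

140

Apply Gauss's area formula: 2A = Σ (x_i·y_{i+1} − x_{i+1}·y_i), indices taken mod 9.
Σ = (47) + (51) + (63) + (9) + (22) + (12) + (69) + (0) + (7) = 280
Area = |Σ|/2 = 140.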